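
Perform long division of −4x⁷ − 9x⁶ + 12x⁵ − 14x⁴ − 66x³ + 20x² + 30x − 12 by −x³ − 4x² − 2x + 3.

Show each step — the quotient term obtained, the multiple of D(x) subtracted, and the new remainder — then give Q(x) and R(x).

Step 1: lead(−4x⁷ − 9x⁶ + 12x⁵ − 14x⁴ − 66x³ + 20x² + 30x − 12) ÷ lead(D) = −4x⁷ ÷ −x³ = 4x⁴. Subtract (4x⁴)·D = −4x⁷ − 16x⁶ − 8x⁵ + 12x⁴. Remainder: 7x⁶ + 20x⁵ − 26x⁴ − 66x³ + 20x² + 30x − 12.
Step 2: lead(7x⁶ + 20x⁵ − 26x⁴ − 66x³ + 20x² + 30x − 12) ÷ lead(D) = 7x⁶ ÷ −x³ = −7x³. Subtract (−7x³)·D = 7x⁶ + 28x⁵ + 14x⁴ − 21x³. Remainder: −8x⁵ − 40x⁴ − 45x³ + 20x² + 30x − 12.
Step 3: lead(−8x⁵ − 40x⁴ − 45x³ + 20x² + 30x − 12) ÷ lead(D) = −8x⁵ ÷ −x³ = 8x². Subtract (8x²)·D = −8x⁵ − 32x⁴ − 16x³ + 24x². Remainder: −8x⁴ − 29x³ − 4x² + 30x − 12.
Step 4: lead(−8x⁴ − 29x³ − 4x² + 30x − 12) ÷ lead(D) = −8x⁴ ÷ −x³ = 8x. Subtract (8x)·D = −8x⁴ − 32x³ − 16x² + 24x. Remainder: 3x³ + 12x² + 6x − 12.
Step 5: lead(3x³ + 12x² + 6x − 12) ÷ lead(D) = 3x³ ÷ −x³ = −3. Subtract (−3)·D = 3x³ + 12x² + 6x − 9. Remainder: −3.

Q(x) = 4x⁴ − 7x³ + 8x² + 8x − 3; R(x) = −3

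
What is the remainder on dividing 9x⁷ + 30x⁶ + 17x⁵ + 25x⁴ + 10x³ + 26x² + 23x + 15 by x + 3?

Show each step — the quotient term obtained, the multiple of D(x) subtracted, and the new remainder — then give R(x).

Step 1: lead(9x⁷ + 30x⁶ + 17x⁵ + 25x⁴ + 10x³ + 26x² + 23x + 15) ÷ lead(D) = 9x⁷ ÷ x = 9x⁶. Subtract (9x⁶)·D = 9x⁷ + 27x⁶. Remainder: 3x⁶ + 17x⁵ + 25x⁴ + 10x³ + 26x² + 23x + 15.
Step 2: lead(3x⁶ + 17x⁵ + 25x⁴ + 10x³ + 26x² + 23x + 15) ÷ lead(D) = 3x⁶ ÷ x = 3x⁵. Subtract (3x⁵)·D = 3x⁶ + 9x⁵. Remainder: 8x⁵ + 25x⁴ + 10x³ + 26x² + 23x + 15.
Step 3: lead(8x⁵ + 25x⁴ + 10x³ + 26x² + 23x + 15) ÷ lead(D) = 8x⁵ ÷ x = 8x⁴. Subtract (8x⁴)·D = 8x⁵ + 24x⁴. Remainder: x⁴ + 10x³ + 26x² + 23x + 15.
Step 4: lead(x⁴ + 10x³ + 26x² + 23x + 15) ÷ lead(D) = x⁴ ÷ x = x³. Subtract (x³)·D = x⁴ + 3x³. Remainder: 7x³ + 26x² + 23x + 15.
Step 5: lead(7x³ + 26x² + 23x + 15) ÷ lead(D) = 7x³ ÷ x = 7x². Subtract (7x²)·D = 7x³ + 21x². Remainder: 5x² + 23x + 15.
Step 6: lead(5x² + 23x + 15) ÷ lead(D) = 5x² ÷ x = 5x. Subtract (5x)·D = 5x² + 15x. Remainder: 8x + 15.
Step 7: lead(8x + 15) ÷ lead(D) = 8x ÷ x = 8. Subtract (8)·D = 8x + 24. Remainder: −9.

R(x) = −9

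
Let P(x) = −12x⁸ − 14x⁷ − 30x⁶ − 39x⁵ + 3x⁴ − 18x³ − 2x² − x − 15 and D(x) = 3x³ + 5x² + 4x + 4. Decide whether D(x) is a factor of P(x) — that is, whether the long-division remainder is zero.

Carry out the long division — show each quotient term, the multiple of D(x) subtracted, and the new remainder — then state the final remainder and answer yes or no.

Step 1: lead(−12x⁸ − 14x⁷ − 30x⁶ − 39x⁵ + 3x⁴ − 18x³ − 2x² − x − 15) ÷ lead(D) = −12x⁸ ÷ 3x³ = −4x⁵. Subtract (−4x⁵)·D = −12x⁸ − 20x⁷ − 16x⁶ − 16x⁵. Remainder: 6x⁷ − 14x⁶ − 23x⁵ + 3x⁴ − 18x³ − 2x² − x − 15.
Step 2: lead(6x⁷ − 14x⁶ − 23x⁵ + 3x⁴ − 18x³ − 2x² − x − 15) ÷ lead(D) = 6x⁷ ÷ 3x³ = 2x⁴. Subtract (2x⁴)·D = 6x⁷ + 10x⁶ + 8x⁵ + 8x⁴. Remainder: −24x⁶ − 31x⁵ − 5x⁴ − 18x³ − 2x² − x − 15.
Step 3: lead(−24x⁶ − 31x⁵ − 5x⁴ − 18x³ − 2x² − x − 15) ÷ lead(D) = −24x⁶ ÷ 3x³ = −8x³. Subtract (−8x³)·D = −24x⁶ − 40x⁵ − 32x⁴ − 32x³. Remainder: 9x⁵ + 27x⁴ + 14x³ − 2x² − x − 15.
Step 4: lead(9x⁵ + 27x⁴ + 14x³ − 2x² − x − 15) ÷ lead(D) = 9x⁵ ÷ 3x³ = 3x². Subtract (3x²)·D = 9x⁵ + 15x⁴ + 12x³ + 12x². Remainder: 12x⁴ + 2x³ − 14x² − x − 15.
Step 5: lead(12x⁴ + 2x³ − 14x² − x − 15) ÷ lead(D) = 12x⁴ ÷ 3x³ = 4x. Subtract (4x)·D = 12x⁴ + 20x³ + 16x² + 16x. Remainder: −18x³ − 30x² − 17x − 15.
Step 6: lead(−18x³ − 30x² − 17x − 15) ÷ lead(D) = −18x³ ÷ 3x³ = −6. Subtract (−6)·D = −18x³ − 30x² − 24x − 24. Remainder: 7x + 9.

R(x) = 7x + 9, so D(x) is not a factor of P(x). no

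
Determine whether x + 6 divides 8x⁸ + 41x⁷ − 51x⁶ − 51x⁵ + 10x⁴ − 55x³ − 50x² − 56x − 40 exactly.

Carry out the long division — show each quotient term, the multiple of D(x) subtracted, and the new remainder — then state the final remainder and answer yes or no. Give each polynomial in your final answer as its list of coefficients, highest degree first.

Step 1: lead(8x⁸ + 41x⁷ − 51x⁶ − 51x⁵ + 10x⁴ − 55x³ − 50x² − 56x − 40) ÷ lead(D) = 8x⁸ ÷ x = 8x⁷. Subtract (8x⁷)·D = 8x⁸ + 48x⁷. Remainder: −7x⁷ − 51x⁶ − 51x⁵ + 10x⁴ − 55x³ − 50x² − 56x − 40.
Step 2: lead(−7x⁷ − 51x⁶ − 51x⁵ + 10x⁴ − 55x³ − 50x² − 56x − 40) ÷ lead(D) = −7x⁷ ÷ x = −7x⁶. Subtract (−7x⁶)·D = −7x⁷ − 42x⁶. Remainder: −9x⁶ − 51x⁵ + 10x⁴ − 55x³ − 50x² − 56x − 40.
Step 3: lead(−9x⁶ − 51x⁵ + 10x⁴ − 55x³ − 50x² − 56x − 40) ÷ lead(D) = −9x⁶ ÷ x = −9x⁵. Subtract (−9x⁵)·D = −9x⁶ − 54x⁵. Remainder: 3x⁵ + 10x⁴ − 55x³ − 50x² − 56x − 40.
Step 4: lead(3x⁵ + 10x⁴ − 55x³ − 50x² − 56x − 40) ÷ lead(D) = 3x⁵ ÷ x = 3x⁴. Subtract (3x⁴)·D = 3x⁵ + 18x⁴. Remainder: −8x⁴ − 55x³ − 50x² − 56x − 40.
Step 5: lead(−8x⁴ − 55x³ − 50x² − 56x − 40) ÷ lead(D) = −8x⁴ ÷ x = −8x³. Subtract (−8x³)·D = −8x⁴ − 48x³. Remainder: −7x³ − 50x² − 56x − 40.
Step 6: lead(−7x³ − 50x² − 56x − 40) ÷ lead(D) = −7x³ ÷ x = −7x². Subtract (−7x²)·D = −7x³ − 42x². Remainder: −8x² − 56x − 40.
Step 7: lead(−8x² − 56x − 40) ÷ lead(D) = −8x² ÷ x = −8x. Subtract (−8x)·D = −8x² − 48x. Remainder: −8x − 40.
Step 8: lead(−8x − 40) ÷ lead(D) = −8x ÷ x = −8. Subtract (−8)·D = −8x − 48. Remainder: 8.

R = [8], so D(x) is not a factor of P(x). no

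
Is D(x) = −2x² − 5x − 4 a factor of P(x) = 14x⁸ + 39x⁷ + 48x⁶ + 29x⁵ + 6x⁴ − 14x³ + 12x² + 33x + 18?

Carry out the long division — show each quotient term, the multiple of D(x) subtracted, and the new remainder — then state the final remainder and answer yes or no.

Step 1: lead(14x⁸ + 39x⁷ + 48x⁶ + 29x⁵ + 6x⁴ − 14x³ + 12x² + 33x + 18) ÷ lead(D) = 14x⁸ ÷ −2x² = −7x⁶. Subtract (−7x⁶)·D = 14x⁸ + 35x⁷ + 28x⁶. Remainder: 4x⁷ + 20x⁶ + 29x⁵ + 6x⁴ − 14x³ + 12x² + 33x + 18.
Step 2: lead(4x⁷ + 20x⁶ + 29x⁵ + 6x⁴ − 14x³ + 12x² + 33x + 18) ÷ lead(D) = 4x⁷ ÷ −2x² = −2x⁵. Subtract (−2x⁵)·D = 4x⁷ + 10x⁶ + 8x⁵. Remainder: 10x⁶ + 21x⁵ + 6x⁴ − 14x³ + 12x² + 33x + 18.
Step 3: lead(10x⁶ + 21x⁵ + 6x⁴ − 14x³ + 12x² + 33x + 18) ÷ lead(D) = 10x⁶ ÷ −2x² = −5x⁴. Subtract (−5x⁴)·D = 10x⁶ + 25x⁵ + 20x⁴. Remainder: −4x⁵ − 14x⁴ − 14x³ + 12x² + 33x + 18.
Step 4: lead(−4x⁵ − 14x⁴ − 14x³ + 12x² + 33x + 18) ÷ lead(D) = −4x⁵ ÷ −2x² = 2x³. Subtract (2x³)·D = −4x⁵ − 10x⁴ − 8x³. Remainder: −4x⁴ − 6x³ + 12x² + 33x + 18.
Step 5: lead(−4x⁴ − 6x³ + 12x² + 33x + 18) ÷ lead(D) = −4x⁴ ÷ −2x² = 2x². Subtract (2x²)·D = −4x⁴ − 10x³ − 8x². Remainder: 4x³ + 20x² + 33x + 18.
Step 6: lead(4x³ + 20x² + 33x + 18) ÷ lead(D) = 4x³ ÷ −2x² = −2x. Subtract (−2x)·D = 4x³ + 10x² + 8x. Remainder: 10x² + 25x + 18.
Step 7: lead(10x² + 25x + 18) ÷ lead(D) = 10x² ÷ −2x² = −5. Subtract (−5)·D = 10x² + 25x + 20. Remainder: −2.

R(x) = −2, so D(x) is not a factor of P(x). no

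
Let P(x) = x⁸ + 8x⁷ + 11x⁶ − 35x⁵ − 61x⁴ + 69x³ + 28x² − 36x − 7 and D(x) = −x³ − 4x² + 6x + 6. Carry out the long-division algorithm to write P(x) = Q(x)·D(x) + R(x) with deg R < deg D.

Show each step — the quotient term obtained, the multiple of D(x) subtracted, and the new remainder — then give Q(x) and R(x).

Q(x) = −x⁵ − 4x⁴ − x³ + 9x² − 5x − 1; R(x) = −1

Step 1: lead(x⁸ + 8x⁷ + 11x⁶ − 35x⁵ − 61x⁴ + 69x³ + 28x² − 36x − 7) ÷ lead(D) = x⁸ ÷ −x³ = −x⁵. Subtract (−x⁵)·D = x⁸ + 4x⁷ − 6x⁶ − 6x⁵. Remainder: 4x⁷ + 17x⁶ − 29x⁵ − 61x⁴ + 69x³ + 28x² − 36x − 7.
Step 2: lead(4x⁷ + 17x⁶ − 29x⁵ − 61x⁴ + 69x³ + 28x² − 36x − 7) ÷ lead(D) = 4x⁷ ÷ −x³ = −4x⁴. Subtract (−4x⁴)·D = 4x⁷ + 16x⁶ − 24x⁵ − 24x⁴. Remainder: x⁶ − 5x⁵ − 37x⁴ + 69x³ + 28x² − 36x − 7.
Step 3: lead(x⁶ − 5x⁵ − 37x⁴ + 69x³ + 28x² − 36x − 7) ÷ lead(D) = x⁶ ÷ −x³ = −x³. Subtract (−x³)·D = x⁶ + 4x⁵ − 6x⁴ − 6x³. Remainder: −9x⁵ − 31x⁴ + 75x³ + 28x² − 36x − 7.
Step 4: lead(−9x⁵ − 31x⁴ + 75x³ + 28x² − 36x − 7) ÷ lead(D) = −9x⁵ ÷ −x³ = 9x². Subtract (9x²)·D = −9x⁵ − 36x⁴ + 54x³ + 54x². Remainder: 5x⁴ + 21x³ − 26x² − 36x − 7.
Step 5: lead(5x⁴ + 21x³ − 26x² − 36x − 7) ÷ lead(D) = 5x⁴ ÷ −x³ = −5x. Subtract (−5x)·D = 5x⁴ + 20x³ − 30x² − 30x. Remainder: x³ + 4x² − 6x − 7.
Step 6: lead(x³ + 4x² − 6x − 7) ÷ lead(D) = x³ ÷ −x³ = −1. Subtract (−1)·D = x³ + 4x² − 6x − 6. Remainder: −1.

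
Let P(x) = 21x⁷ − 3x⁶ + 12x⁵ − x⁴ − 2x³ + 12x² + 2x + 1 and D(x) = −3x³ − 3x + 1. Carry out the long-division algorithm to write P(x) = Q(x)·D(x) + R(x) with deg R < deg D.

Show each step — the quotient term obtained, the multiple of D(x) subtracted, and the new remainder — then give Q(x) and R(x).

Q(x) = −7x⁴ + x³ + 3x² − 3x − 2; R(x) = −x + 3

Step 1: lead(21x⁷ − 3x⁶ + 12x⁵ − x⁴ − 2x³ + 12x² + 2x + 1) ÷ lead(D) = 21x⁷ ÷ −3x³ = −7x⁴. Subtract (−7x⁴)·D = 21x⁷ + 21x⁵ − 7x⁴. Remainder: −3x⁶ − 9x⁵ + 6x⁴ − 2x³ + 12x² + 2x + 1.
Step 2: lead(−3x⁶ − 9x⁵ + 6x⁴ − 2x³ + 12x² + 2x + 1) ÷ lead(D) = −3x⁶ ÷ −3x³ = x³. Subtract (x³)·D = −3x⁶ − 3x⁴ + x³. Remainder: −9x⁵ + 9x⁴ − 3x³ + 12x² + 2x + 1.
Step 3: lead(−9x⁵ + 9x⁴ − 3x³ + 12x² + 2x + 1) ÷ lead(D) = −9x⁵ ÷ −3x³ = 3x². Subtract (3x²)·D = −9x⁵ − 9x³ + 3x². Remainder: 9x⁴ + 6x³ + 9x² + 2x + 1.
Step 4: lead(9x⁴ + 6x³ + 9x² + 2x + 1) ÷ lead(D) = 9x⁴ ÷ −3x³ = −3x. Subtract (−3x)·D = 9x⁴ + 9x² − 3x. Remainder: 6x³ + 5x + 1.
Step 5: lead(6x³ + 5x + 1) ÷ lead(D) = 6x³ ÷ −3x³ = −2. Subtract (−2)·D = 6x³ + 6x − 2. Remainder: −x + 3.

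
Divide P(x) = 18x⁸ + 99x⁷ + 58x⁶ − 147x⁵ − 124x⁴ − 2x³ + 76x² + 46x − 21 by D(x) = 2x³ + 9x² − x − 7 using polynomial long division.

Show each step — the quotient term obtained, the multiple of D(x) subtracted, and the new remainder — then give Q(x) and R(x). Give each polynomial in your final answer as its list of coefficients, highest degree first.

Step 1: lead(18x⁸ + 99x⁷ + 58x⁶ − 147x⁵ − 124x⁴ − 2x³ + 76x² + 46x − 21) ÷ lead(D) = 18x⁸ ÷ 2x³ = 9x⁵. Subtract (9x⁵)·D = 18x⁸ + 81x⁷ − 9x⁶ − 63x⁵. Remainder: 18x⁷ + 67x⁶ − 84x⁵ − 124x⁴ − 2x³ + 76x² + 46x − 21.
Step 2: lead(18x⁷ + 67x⁶ − 84x⁵ − 124x⁴ − 2x³ + 76x² + 46x − 21) ÷ lead(D) = 18x⁷ ÷ 2x³ = 9x⁴. Subtract (9x⁴)·D = 18x⁷ + 81x⁶ − 9x⁵ − 63x⁴. Remainder: −14x⁶ − 75x⁵ − 61x⁴ − 2x³ + 76x² + 46x − 21.
Step 3: lead(−14x⁶ − 75x⁵ − 61x⁴ − 2x³ + 76x² + 46x − 21) ÷ lead(D) = −14x⁶ ÷ 2x³ = −7x³. Subtract (−7x³)·D = −14x⁶ − 63x⁵ + 7x⁴ + 49x³. Remainder: −12x⁵ − 68x⁴ − 51x³ + 76x² + 46x − 21.
Step 4: lead(−12x⁵ − 68x⁴ − 51x³ + 76x² + 46x − 21) ÷ lead(D) = −12x⁵ ÷ 2x³ = −6x². Subtract (−6x²)·D = −12x⁵ − 54x⁴ + 6x³ + 42x². Remainder: −14x⁴ − 57x³ + 34x² + 46x − 21.
Step 5: lead(−14x⁴ − 57x³ + 34x² + 46x − 21) ÷ lead(D) = −14x⁴ ÷ 2x³ = −7x. Subtract (−7x)·D = −14x⁴ − 63x³ + 7x² + 49x. Remainder: 6x³ + 27x² − 3x − 21.
Step 6: lead(6x³ + 27x² − 3x − 21) ÷ lead(D) = 6x³ ÷ 2x³ = 3. Subtract (3)·D = 6x³ + 27x² − 3x − 21. Remainder: 0.

Q = [9, 9, -7, -6, -7, 3]; R = [0]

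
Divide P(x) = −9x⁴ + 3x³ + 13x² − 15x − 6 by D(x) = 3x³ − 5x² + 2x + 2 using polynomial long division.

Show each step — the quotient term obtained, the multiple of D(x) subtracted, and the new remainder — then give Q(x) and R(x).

Step 1: lead(−9x⁴ + 3x³ + 13x² − 15x − 6) ÷ lead(D) = −9x⁴ ÷ 3x³ = −3x. Subtract (−3x)·D = −9x⁴ + 15x³ − 6x² − 6x. Remainder: −12x³ + 19x² − 9x − 6.
Step 2: lead(−12x³ + 19x² − 9x − 6) ÷ lead(D) = −12x³ ÷ 3x³ = −4. Subtract (−4)·D = −12x³ + 20x² − 8x − 8. Remainder: −x² − x + 2.

Q(x) = −3x − 4; R(x) = −x² − x + 2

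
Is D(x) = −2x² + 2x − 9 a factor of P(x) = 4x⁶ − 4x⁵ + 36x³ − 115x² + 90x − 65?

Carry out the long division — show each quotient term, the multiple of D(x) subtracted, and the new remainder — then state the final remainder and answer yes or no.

Step 1: lead(4x⁶ − 4x⁵ + 36x³ − 115x² + 90x − 65) ÷ lead(D) = 4x⁶ ÷ −2x² = −2x⁴. Subtract (−2x⁴)·D = 4x⁶ − 4x⁵ + 18x⁴. Remainder: −18x⁴ + 36x³ − 115x² + 90x − 65.
Step 2: lead(−18x⁴ + 36x³ − 115x² + 90x − 65) ÷ lead(D) = −18x⁴ ÷ −2x² = 9x². Subtract (9x²)·D = −18x⁴ + 18x³ − 81x². Remainder: 18x³ − 34x² + 90x − 65.
Step 3: lead(18x³ − 34x² + 90x − 65) ÷ lead(D) = 18x³ ÷ −2x² = −9x. Subtract (−9x)·D = 18x³ − 18x² + 81x. Remainder: −16x² + 9x − 65.
Step 4: lead(−16x² + 9x − 65) ÷ lead(D) = −16x² ÷ −2x² = 8. Subtract (8)·D = −16x² + 16x − 72. Remainder: −7x + 7.

R(x) = −7x + 7, so D(x) is not a factor of P(x). no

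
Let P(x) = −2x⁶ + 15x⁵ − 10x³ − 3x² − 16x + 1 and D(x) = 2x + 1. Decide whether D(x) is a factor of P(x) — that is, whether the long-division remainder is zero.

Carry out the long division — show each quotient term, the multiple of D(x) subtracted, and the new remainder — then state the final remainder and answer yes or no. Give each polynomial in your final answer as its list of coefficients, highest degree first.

R = [9], so D(x) is not a factor of P(x). no

Step 1: lead(−2x⁶ + 15x⁵ − 10x³ − 3x² − 16x + 1) ÷ lead(D) = −2x⁶ ÷ 2x = −x⁵. Subtract (−x⁵)·D = −2x⁶ − x⁵. Remainder: 16x⁵ − 10x³ − 3x² − 16x + 1.
Step 2: lead(16x⁵ − 10x³ − 3x² − 16x + 1) ÷ lead(D) = 16x⁵ ÷ 2x = 8x⁴. Subtract (8x⁴)·D = 16x⁵ + 8x⁴. Remainder: −8x⁴ − 10x³ − 3x² − 16x + 1.
Step 3: lead(−8x⁴ − 10x³ − 3x² − 16x + 1) ÷ lead(D) = −8x⁴ ÷ 2x = −4x³. Subtract (−4x³)·D = −8x⁴ − 4x³. Remainder: −6x³ − 3x² − 16x + 1.
Step 4: lead(−6x³ − 3x² − 16x + 1) ÷ lead(D) = −6x³ ÷ 2x = −3x². Subtract (−3x²)·D = −6x³ − 3x². Remainder: −16x + 1.
Step 5: lead(−16x + 1) ÷ lead(D) = −16x ÷ 2x = −8. Subtract (−8)·D = −16x − 8. Remainder: 9.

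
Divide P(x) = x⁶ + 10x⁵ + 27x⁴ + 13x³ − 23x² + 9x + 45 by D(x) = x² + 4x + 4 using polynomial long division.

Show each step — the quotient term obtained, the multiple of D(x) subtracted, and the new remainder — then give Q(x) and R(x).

Step 1: lead(x⁶ + 10x⁵ + 27x⁴ + 13x³ − 23x² + 9x + 45) ÷ lead(D) = x⁶ ÷ x² = x⁴. Subtract (x⁴)·D = x⁶ + 4x⁵ + 4x⁴. Remainder: 6x⁵ + 23x⁴ + 13x³ − 23x² + 9x + 45.
Step 2: lead(6x⁵ + 23x⁴ + 13x³ − 23x² + 9x + 45) ÷ lead(D) = 6x⁵ ÷ x² = 6x³. Subtract (6x³)·D = 6x⁵ + 24x⁴ + 24x³. Remainder: −x⁴ − 11x³ − 23x² + 9x + 45.
Step 3: lead(−x⁴ − 11x³ − 23x² + 9x + 45) ÷ lead(D) = −x⁴ ÷ x² = −x². Subtract (−x²)·D = −x⁴ − 4x³ − 4x². Remainder: −7x³ − 19x² + 9x + 45.
Step 4: lead(−7x³ − 19x² + 9x + 45) ÷ lead(D) = −7x³ ÷ x² = −7x. Subtract (−7x)·D = −7x³ − 28x² − 28x. Remainder: 9x² + 37x + 45.
Step 5: lead(9x² + 37x + 45) ÷ lead(D) = 9x² ÷ x² = 9. Subtract (9)·D = 9x² + 36x + 36. Remainder: x + 9.

Q(x) = x⁴ + 6x³ − x² − 7x + 9; R(x) = x + 9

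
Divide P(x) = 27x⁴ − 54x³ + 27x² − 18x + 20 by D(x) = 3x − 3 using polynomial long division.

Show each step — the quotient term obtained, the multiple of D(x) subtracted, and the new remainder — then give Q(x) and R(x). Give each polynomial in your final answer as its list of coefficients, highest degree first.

Step 1: lead(27x⁴ − 54x³ + 27x² − 18x + 20) ÷ lead(D) = 27x⁴ ÷ 3x = 9x³. Subtract (9x³)·D = 27x⁴ − 27x³. Remainder: −27x³ + 27x² − 18x + 20.
Step 2: lead(−27x³ + 27x² − 18x + 20) ÷ lead(D) = −27x³ ÷ 3x = −9x². Subtract (−9x²)·D = −27x³ + 27x². Remainder: −18x + 20.
Step 3: lead(−18x + 20) ÷ lead(D) = −18x ÷ 3x = −6. Subtract (−6)·D = −18x + 18. Remainder: 2.

Q = [9, -9, 0, -6]; R = [2]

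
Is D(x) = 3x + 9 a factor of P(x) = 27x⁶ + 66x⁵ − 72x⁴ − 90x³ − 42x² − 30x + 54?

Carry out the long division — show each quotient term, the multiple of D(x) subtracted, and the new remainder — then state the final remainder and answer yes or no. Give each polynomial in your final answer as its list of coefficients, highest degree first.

Step 1: lead(27x⁶ + 66x⁵ − 72x⁴ − 90x³ − 42x² − 30x + 54) ÷ lead(D) = 27x⁶ ÷ 3x = 9x⁵. Subtract (9x⁵)·D = 27x⁶ + 81x⁵. Remainder: −15x⁵ − 72x⁴ − 90x³ − 42x² − 30x + 54.
Step 2: lead(−15x⁵ − 72x⁴ − 90x³ − 42x² − 30x + 54) ÷ lead(D) = −15x⁵ ÷ 3x = −5x⁴. Subtract (−5x⁴)·D = −15x⁵ − 45x⁴. Remainder: −27x⁴ − 90x³ − 42x² − 30x + 54.
Step 3: lead(−27x⁴ − 90x³ − 42x² − 30x + 54) ÷ lead(D) = −27x⁴ ÷ 3x = −9x³. Subtract (−9x³)·D = −27x⁴ − 81x³. Remainder: −9x³ − 42x² − 30x + 54.
Step 4: lead(−9x³ − 42x² − 30x + 54) ÷ lead(D) = −9x³ ÷ 3x = −3x². Subtract (−3x²)·D = −9x³ − 27x². Remainder: −15x² − 30x + 54.
Step 5: lead(−15x² − 30x + 54) ÷ lead(D) = −15x² ÷ 3x = −5x. Subtract (−5x)·D = −15x² − 45x. Remainder: 15x + 54.
Step 6: lead(15x + 54) ÷ lead(D) = 15x ÷ 3x = 5. Subtract (5)·D = 15x + 45. Remainder: 9.

R = [9], so D(x) is not a factor of P(x). no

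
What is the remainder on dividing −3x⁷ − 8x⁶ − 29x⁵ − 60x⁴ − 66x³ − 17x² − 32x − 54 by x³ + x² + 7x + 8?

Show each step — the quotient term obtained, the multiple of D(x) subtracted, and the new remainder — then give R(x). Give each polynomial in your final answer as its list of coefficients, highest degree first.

R = [1, 2]

Step 1: lead(−3x⁷ − 8x⁶ − 29x⁵ − 60x⁴ − 66x³ − 17x² − 32x − 54) ÷ lead(D) = −3x⁷ ÷ x³ = −3x⁴. Subtract (−3x⁴)·D = −3x⁷ − 3x⁶ − 21x⁵ − 24x⁴. Remainder: −5x⁶ − 8x⁵ − 36x⁴ − 66x³ − 17x² − 32x − 54.
Step 2: lead(−5x⁶ − 8x⁵ − 36x⁴ − 66x³ − 17x² − 32x − 54) ÷ lead(D) = −5x⁶ ÷ x³ = −5x³. Subtract (−5x³)·D = −5x⁶ − 5x⁵ − 35x⁴ − 40x³. Remainder: −3x⁵ − x⁴ − 26x³ − 17x² − 32x − 54.
Step 3: lead(−3x⁵ − x⁴ − 26x³ − 17x² − 32x − 54) ÷ lead(D) = −3x⁵ ÷ x³ = −3x². Subtract (−3x²)·D = −3x⁵ − 3x⁴ − 21x³ − 24x². Remainder: 2x⁴ − 5x³ + 7x² − 32x − 54.
Step 4: lead(2x⁴ − 5x³ + 7x² − 32x − 54) ÷ lead(D) = 2x⁴ ÷ x³ = 2x. Subtract (2x)·D = 2x⁴ + 2x³ + 14x² + 16x. Remainder: −7x³ − 7x² − 48x − 54.
Step 5: lead(−7x³ − 7x² − 48x − 54) ÷ lead(D) = −7x³ ÷ x³ = −7. Subtract (−7)·D = −7x³ − 7x² − 49x − 56. Remainder: x + 2.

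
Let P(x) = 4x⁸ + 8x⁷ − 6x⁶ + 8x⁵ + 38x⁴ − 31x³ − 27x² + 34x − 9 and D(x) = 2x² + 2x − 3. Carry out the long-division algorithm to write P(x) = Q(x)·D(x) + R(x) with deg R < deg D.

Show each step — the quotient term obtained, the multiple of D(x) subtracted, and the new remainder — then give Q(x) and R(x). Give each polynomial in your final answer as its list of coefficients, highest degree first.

Q = [2, 2, -2, 9, 7, -9, 6]; R = [-5, 9]

Step 1: lead(4x⁸ + 8x⁷ − 6x⁶ + 8x⁵ + 38x⁴ − 31x³ − 27x² + 34x − 9) ÷ lead(D) = 4x⁸ ÷ 2x² = 2x⁶. Subtract (2x⁶)·D = 4x⁸ + 4x⁷ − 6x⁶. Remainder: 4x⁷ + 8x⁵ + 38x⁴ − 31x³ − 27x² + 34x − 9.
Step 2: lead(4x⁷ + 8x⁵ + 38x⁴ − 31x³ − 27x² + 34x − 9) ÷ lead(D) = 4x⁷ ÷ 2x² = 2x⁵. Subtract (2x⁵)·D = 4x⁷ + 4x⁶ − 6x⁵. Remainder: −4x⁶ + 14x⁵ + 38x⁴ − 31x³ − 27x² + 34x − 9.
Step 3: lead(−4x⁶ + 14x⁵ + 38x⁴ − 31x³ − 27x² + 34x − 9) ÷ lead(D) = −4x⁶ ÷ 2x² = −2x⁴. Subtract (−2x⁴)·D = −4x⁶ − 4x⁵ + 6x⁴. Remainder: 18x⁵ + 32x⁴ − 31x³ − 27x² + 34x − 9.
Step 4: lead(18x⁵ + 32x⁴ − 31x³ − 27x² + 34x − 9) ÷ lead(D) = 18x⁵ ÷ 2x² = 9x³. Subtract (9x³)·D = 18x⁵ + 18x⁴ − 27x³. Remainder: 14x⁴ − 4x³ − 27x² + 34x − 9.
Step 5: lead(14x⁴ − 4x³ − 27x² + 34x − 9) ÷ lead(D) = 14x⁴ ÷ 2x² = 7x². Subtract (7x²)·D = 14x⁴ + 14x³ − 21x². Remainder: −18x³ − 6x² + 34x − 9.
Step 6: lead(−18x³ − 6x² + 34x − 9) ÷ lead(D) = −18x³ ÷ 2x² = −9x. Subtract (−9x)·D = −18x³ − 18x² + 27x. Remainder: 12x² + 7x − 9.
Step 7: lead(12x² + 7x − 9) ÷ lead(D) = 12x² ÷ 2x² = 6. Subtract (6)·D = 12x² + 12x − 18. Remainder: −5x + 9.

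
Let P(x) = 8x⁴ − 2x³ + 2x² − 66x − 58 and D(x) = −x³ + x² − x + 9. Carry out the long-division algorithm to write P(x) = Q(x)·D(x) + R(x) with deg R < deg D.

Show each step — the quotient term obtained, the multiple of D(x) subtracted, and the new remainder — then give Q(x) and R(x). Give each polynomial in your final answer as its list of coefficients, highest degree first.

Step 1: lead(8x⁴ − 2x³ + 2x² − 66x − 58) ÷ lead(D) = 8x⁴ ÷ −x³ = −8x. Subtract (−8x)·D = 8x⁴ − 8x³ + 8x² − 72x. Remainder: 6x³ − 6x² + 6x − 58.
Step 2: lead(6x³ − 6x² + 6x − 58) ÷ lead(D) = 6x³ ÷ −x³ = −6. Subtract (−6)·D = 6x³ − 6x² + 6x − 54. Remainder: −4.

Q = [-8, -6]; R = [-4]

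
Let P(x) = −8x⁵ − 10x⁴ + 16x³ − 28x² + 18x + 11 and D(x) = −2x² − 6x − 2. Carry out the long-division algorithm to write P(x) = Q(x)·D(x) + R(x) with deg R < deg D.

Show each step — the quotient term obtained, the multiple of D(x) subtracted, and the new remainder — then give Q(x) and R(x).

Step 1: lead(−8x⁵ − 10x⁴ + 16x³ − 28x² + 18x + 11) ÷ lead(D) = −8x⁵ ÷ −2x² = 4x³. Subtract (4x³)·D = −8x⁵ − 24x⁴ − 8x³. Remainder: 14x⁴ + 24x³ − 28x² + 18x + 11.
Step 2: lead(14x⁴ + 24x³ − 28x² + 18x + 11) ÷ lead(D) = 14x⁴ ÷ −2x² = −7x². Subtract (−7x²)·D = 14x⁴ + 42x³ + 14x². Remainder: −18x³ − 42x² + 18x + 11.
Step 3: lead(−18x³ − 42x² + 18x + 11) ÷ lead(D) = −18x³ ÷ −2x² = 9x. Subtract (9x)·D = −18x³ − 54x² − 18x. Remainder: 12x² + 36x + 11.
Step 4: lead(12x² + 36x + 11) ÷ lead(D) = 12x² ÷ −2x² = −6. Subtract (−6)·D = 12x² + 36x + 12. Remainder: −1.

Q(x) = 4x³ − 7x² + 9x − 6; R(x) = −1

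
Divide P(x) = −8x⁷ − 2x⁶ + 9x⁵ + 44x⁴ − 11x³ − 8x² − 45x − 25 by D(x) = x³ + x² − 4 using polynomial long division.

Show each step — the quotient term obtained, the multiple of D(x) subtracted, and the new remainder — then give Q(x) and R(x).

Step 1: lead(−8x⁷ − 2x⁶ + 9x⁵ + 44x⁴ − 11x³ − 8x² − 45x − 25) ÷ lead(D) = −8x⁷ ÷ x³ = −8x⁴. Subtract (−8x⁴)·D = −8x⁷ − 8x⁶ + 32x⁴. Remainder: 6x⁶ + 9x⁵ + 12x⁴ − 11x³ − 8x² − 45x − 25.
Step 2: lead(6x⁶ + 9x⁵ + 12x⁴ − 11x³ − 8x² − 45x − 25) ÷ lead(D) = 6x⁶ ÷ x³ = 6x³. Subtract (6x³)·D = 6x⁶ + 6x⁵ − 24x³. Remainder: 3x⁵ + 12x⁴ + 13x³ − 8x² − 45x − 25.
Step 3: lead(3x⁵ + 12x⁴ + 13x³ − 8x² − 45x − 25) ÷ lead(D) = 3x⁵ ÷ x³ = 3x². Subtract (3x²)·D = 3x⁵ + 3x⁴ − 12x². Remainder: 9x⁴ + 13x³ + 4x² − 45x − 25.
Step 4: lead(9x⁴ + 13x³ + 4x² − 45x − 25) ÷ lead(D) = 9x⁴ ÷ x³ = 9x. Subtract (9x)·D = 9x⁴ + 9x³ − 36x. Remainder: 4x³ + 4x² − 9x − 25.
Step 5: lead(4x³ + 4x² − 9x − 25) ÷ lead(D) = 4x³ ÷ x³ = 4. Subtract (4)·D = 4x³ + 4x² − 16. Remainder: −9x − 9.

Q(x) = −8x⁴ + 6x³ + 3x² + 9x + 4; R(x) = −9x − 9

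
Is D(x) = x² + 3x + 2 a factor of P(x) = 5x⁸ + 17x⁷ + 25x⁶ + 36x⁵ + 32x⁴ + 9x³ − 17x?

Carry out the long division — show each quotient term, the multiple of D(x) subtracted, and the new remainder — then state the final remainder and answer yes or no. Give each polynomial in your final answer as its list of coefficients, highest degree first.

R = [-9, 8], so D(x) is not a factor of P(x). no

Step 1: lead(5x⁸ + 17x⁷ + 25x⁶ + 36x⁵ + 32x⁴ + 9x³ − 17x) ÷ lead(D) = 5x⁸ ÷ x² = 5x⁶. Subtract (5x⁶)·D = 5x⁸ + 15x⁷ + 10x⁶. Remainder: 2x⁷ + 15x⁶ + 36x⁵ + 32x⁴ + 9x³ − 17x.
Step 2: lead(2x⁷ + 15x⁶ + 36x⁵ + 32x⁴ + 9x³ − 17x) ÷ lead(D) = 2x⁷ ÷ x² = 2x⁵. Subtract (2x⁵)·D = 2x⁷ + 6x⁶ + 4x⁵. Remainder: 9x⁶ + 32x⁵ + 32x⁴ + 9x³ − 17x.
Step 3: lead(9x⁶ + 32x⁵ + 32x⁴ + 9x³ − 17x) ÷ lead(D) = 9x⁶ ÷ x² = 9x⁴. Subtract (9x⁴)·D = 9x⁶ + 27x⁵ + 18x⁴. Remainder: 5x⁵ + 14x⁴ + 9x³ − 17x.
Step 4: lead(5x⁵ + 14x⁴ + 9x³ − 17x) ÷ lead(D) = 5x⁵ ÷ x² = 5x³. Subtract (5x³)·D = 5x⁵ + 15x⁴ + 10x³. Remainder: −x⁴ − x³ − 17x.
Step 5: lead(−x⁴ − x³ − 17x) ÷ lead(D) = −x⁴ ÷ x² = −x². Subtract (−x²)·D = −x⁴ − 3x³ − 2x². Remainder: 2x³ + 2x² − 17x.
Step 6: lead(2x³ + 2x² − 17x) ÷ lead(D) = 2x³ ÷ x² = 2x. Subtract (2x)·D = 2x³ + 6x² + 4x. Remainder: −4x² − 21x.
Step 7: lead(−4x² − 21x) ÷ lead(D) = −4x² ÷ x² = −4. Subtract (−4)·D = −4x² − 12x − 8. Remainder: −9x + 8.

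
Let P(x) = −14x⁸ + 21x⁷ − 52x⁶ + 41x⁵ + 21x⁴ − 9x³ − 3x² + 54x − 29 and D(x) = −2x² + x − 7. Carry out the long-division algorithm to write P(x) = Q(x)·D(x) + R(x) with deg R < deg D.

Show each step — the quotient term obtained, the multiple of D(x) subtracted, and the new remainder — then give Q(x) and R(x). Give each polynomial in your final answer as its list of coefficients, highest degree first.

Q = [7, -7, -2, 3, -2, -7, 5]; R = [6]

Step 1: lead(−14x⁸ + 21x⁷ − 52x⁶ + 41x⁵ + 21x⁴ − 9x³ − 3x² + 54x − 29) ÷ lead(D) = −14x⁸ ÷ −2x² = 7x⁶. Subtract (7x⁶)·D = −14x⁸ + 7x⁷ − 49x⁶. Remainder: 14x⁷ − 3x⁶ + 41x⁵ + 21x⁴ − 9x³ − 3x² + 54x − 29.
Step 2: lead(14x⁷ − 3x⁶ + 41x⁵ + 21x⁴ − 9x³ − 3x² + 54x − 29) ÷ lead(D) = 14x⁷ ÷ −2x² = −7x⁵. Subtract (−7x⁵)·D = 14x⁷ − 7x⁶ + 49x⁵. Remainder: 4x⁶ − 8x⁵ + 21x⁴ − 9x³ − 3x² + 54x − 29.
Step 3: lead(4x⁶ − 8x⁵ + 21x⁴ − 9x³ − 3x² + 54x − 29) ÷ lead(D) = 4x⁶ ÷ −2x² = −2x⁴. Subtract (−2x⁴)·D = 4x⁶ − 2x⁵ + 14x⁴. Remainder: −6x⁵ + 7x⁴ − 9x³ − 3x² + 54x − 29.
Step 4: lead(−6x⁵ + 7x⁴ − 9x³ − 3x² + 54x − 29) ÷ lead(D) = −6x⁵ ÷ −2x² = 3x³. Subtract (3x³)·D = −6x⁵ + 3x⁴ − 21x³. Remainder: 4x⁴ + 12x³ − 3x² + 54x − 29.
Step 5: lead(4x⁴ + 12x³ − 3x² + 54x − 29) ÷ lead(D) = 4x⁴ ÷ −2x² = −2x². Subtract (−2x²)·D = 4x⁴ − 2x³ + 14x². Remainder: 14x³ − 17x² + 54x − 29.
Step 6: lead(14x³ − 17x² + 54x − 29) ÷ lead(D) = 14x³ ÷ −2x² = −7x. Subtract (−7x)·D = 14x³ − 7x² + 49x. Remainder: −10x² + 5x − 29.
Step 7: lead(−10x² + 5x − 29) ÷ lead(D) = −10x² ÷ −2x² = 5. Subtract (5)·D = −10x² + 5x − 35. Remainder: 6.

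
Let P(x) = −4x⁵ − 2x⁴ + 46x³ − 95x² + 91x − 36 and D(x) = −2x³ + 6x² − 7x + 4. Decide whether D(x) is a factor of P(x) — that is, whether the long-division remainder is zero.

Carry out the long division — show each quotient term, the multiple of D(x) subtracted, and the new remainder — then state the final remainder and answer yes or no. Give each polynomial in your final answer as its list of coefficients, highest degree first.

Step 1: lead(−4x⁵ − 2x⁴ + 46x³ − 95x² + 91x − 36) ÷ lead(D) = −4x⁵ ÷ −2x³ = 2x². Subtract (2x²)·D = −4x⁵ + 12x⁴ − 14x³ + 8x². Remainder: −14x⁴ + 60x³ − 103x² + 91x − 36.
Step 2: lead(−14x⁴ + 60x³ − 103x² + 91x − 36) ÷ lead(D) = −14x⁴ ÷ −2x³ = 7x. Subtract (7x)·D = −14x⁴ + 42x³ − 49x² + 28x. Remainder: 18x³ − 54x² + 63x − 36.
Step 3: lead(18x³ − 54x² + 63x − 36) ÷ lead(D) = 18x³ ÷ −2x³ = −9. Subtract (−9)·D = 18x³ − 54x² + 63x − 36. Remainder: 0.

R = [0], so D(x) is a factor of P(x). yes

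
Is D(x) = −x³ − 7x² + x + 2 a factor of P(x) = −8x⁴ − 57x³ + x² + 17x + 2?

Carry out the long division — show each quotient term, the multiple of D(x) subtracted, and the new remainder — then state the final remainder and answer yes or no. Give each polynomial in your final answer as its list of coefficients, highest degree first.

R = [0], so D(x) is a factor of P(x). yes

Step 1: lead(−8x⁴ − 57x³ + x² + 17x + 2) ÷ lead(D) = −8x⁴ ÷ −x³ = 8x. Subtract (8x)·D = −8x⁴ − 56x³ + 8x² + 16x. Remainder: −x³ − 7x² + x + 2.
Step 2: lead(−x³ − 7x² + x + 2) ÷ lead(D) = −x³ ÷ −x³ = 1. Subtract (1)·D = −x³ − 7x² + x + 2. Remainder: 0.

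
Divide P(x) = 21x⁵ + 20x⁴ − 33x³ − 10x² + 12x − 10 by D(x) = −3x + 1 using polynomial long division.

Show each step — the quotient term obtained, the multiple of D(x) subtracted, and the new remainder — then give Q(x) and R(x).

Q(x) = −7x⁴ − 9x³ + 8x² + 6x − 2; R(x) = −8

Step 1: lead(21x⁵ + 20x⁴ − 33x³ − 10x² + 12x − 10) ÷ lead(D) = 21x⁵ ÷ −3x = −7x⁴. Subtract (−7x⁴)·D = 21x⁵ − 7x⁴. Remainder: 27x⁴ − 33x³ − 10x² + 12x − 10.
Step 2: lead(27x⁴ − 33x³ − 10x² + 12x − 10) ÷ lead(D) = 27x⁴ ÷ −3x = −9x³. Subtract (−9x³)·D = 27x⁴ − 9x³. Remainder: −24x³ − 10x² + 12x − 10.
Step 3: lead(−24x³ − 10x² + 12x − 10) ÷ lead(D) = −24x³ ÷ −3x = 8x². Subtract (8x²)·D = −24x³ + 8x². Remainder: −18x² + 12x − 10.
Step 4: lead(−18x² + 12x − 10) ÷ lead(D) = −18x² ÷ −3x = 6x. Subtract (6x)·D = −18x² + 6x. Remainder: 6x − 10.
Step 5: lead(6x − 10) ÷ lead(D) = 6x ÷ −3x = −2. Subtract (−2)·D = 6x − 2. Remainder: −8.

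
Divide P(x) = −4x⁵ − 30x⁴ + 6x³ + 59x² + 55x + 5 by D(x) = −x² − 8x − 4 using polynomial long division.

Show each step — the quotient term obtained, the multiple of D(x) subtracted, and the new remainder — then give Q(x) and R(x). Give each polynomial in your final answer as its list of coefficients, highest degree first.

Step 1: lead(−4x⁵ − 30x⁴ + 6x³ + 59x² + 55x + 5) ÷ lead(D) = −4x⁵ ÷ −x² = 4x³. Subtract (4x³)·D = −4x⁵ − 32x⁴ − 16x³. Remainder: 2x⁴ + 22x³ + 59x² + 55x + 5.
Step 2: lead(2x⁴ + 22x³ + 59x² + 55x + 5) ÷ lead(D) = 2x⁴ ÷ −x² = −2x². Subtract (−2x²)·D = 2x⁴ + 16x³ + 8x². Remainder: 6x³ + 51x² + 55x + 5.
Step 3: lead(6x³ + 51x² + 55x + 5) ÷ lead(D) = 6x³ ÷ −x² = −6x. Subtract (−6x)·D = 6x³ + 48x² + 24x. Remainder: 3x² + 31x + 5.
Step 4: lead(3x² + 31x + 5) ÷ lead(D) = 3x² ÷ −x² = −3. Subtract (−3)·D = 3x² + 24x + 12. Remainder: 7x − 7.

Q = [4, -2, -6, -3]; R = [7, -7]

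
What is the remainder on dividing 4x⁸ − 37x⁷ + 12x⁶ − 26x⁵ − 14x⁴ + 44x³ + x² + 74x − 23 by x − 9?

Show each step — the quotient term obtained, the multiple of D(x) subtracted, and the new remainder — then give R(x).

Step 1: lead(4x⁸ − 37x⁷ + 12x⁶ − 26x⁵ − 14x⁴ + 44x³ + x² + 74x − 23) ÷ lead(D) = 4x⁸ ÷ x = 4x⁷. Subtract (4x⁷)·D = 4x⁸ − 36x⁷. Remainder: −x⁷ + 12x⁶ − 26x⁵ − 14x⁴ + 44x³ + x² + 74x − 23.
Step 2: lead(−x⁷ + 12x⁶ − 26x⁵ − 14x⁴ + 44x³ + x² + 74x − 23) ÷ lead(D) = −x⁷ ÷ x = −x⁶. Subtract (−x⁶)·D = −x⁷ + 9x⁶. Remainder: 3x⁶ − 26x⁵ − 14x⁴ + 44x³ + x² + 74x − 23.
Step 3: lead(3x⁶ − 26x⁵ − 14x⁴ + 44x³ + x² + 74x − 23) ÷ lead(D) = 3x⁶ ÷ x = 3x⁵. Subtract (3x⁵)·D = 3x⁶ − 27x⁵. Remainder: x⁵ − 14x⁴ + 44x³ + x² + 74x − 23.
Step 4: lead(x⁵ − 14x⁴ + 44x³ + x² + 74x − 23) ÷ lead(D) = x⁵ ÷ x = x⁴. Subtract (x⁴)·D = x⁵ − 9x⁴. Remainder: −5x⁴ + 44x³ + x² + 74x − 23.
Step 5: lead(−5x⁴ + 44x³ + x² + 74x − 23) ÷ lead(D) = −5x⁴ ÷ x = −5x³. Subtract (−5x³)·D = −5x⁴ + 45x³. Remainder: −x³ + x² + 74x − 23.
Step 6: lead(−x³ + x² + 74x − 23) ÷ lead(D) = −x³ ÷ x = −x². Subtract (−x²)·D = −x³ + 9x². Remainder: −8x² + 74x − 23.
Step 7: lead(−8x² + 74x − 23) ÷ lead(D) = −8x² ÷ x = −8x. Subtract (−8x)·D = −8x² + 72x. Remainder: 2x − 23.
Step 8: lead(2x − 23) ÷ lead(D) = 2x ÷ x = 2. Subtract (2)·D = 2x − 18. Remainder: −5.

R(x) = −5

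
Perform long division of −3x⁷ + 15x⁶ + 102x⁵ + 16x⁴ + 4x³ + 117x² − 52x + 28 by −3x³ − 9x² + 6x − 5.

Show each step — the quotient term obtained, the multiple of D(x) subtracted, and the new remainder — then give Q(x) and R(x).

Step 1: lead(−3x⁷ + 15x⁶ + 102x⁵ + 16x⁴ + 4x³ + 117x² − 52x + 28) ÷ lead(D) = −3x⁷ ÷ −3x³ = x⁴. Subtract (x⁴)·D = −3x⁷ − 9x⁶ + 6x⁵ − 5x⁴. Remainder: 24x⁶ + 96x⁵ + 21x⁴ + 4x³ + 117x² − 52x + 28.
Step 2: lead(24x⁶ + 96x⁵ + 21x⁴ + 4x³ + 117x² − 52x + 28) ÷ lead(D) = 24x⁶ ÷ −3x³ = −8x³. Subtract (−8x³)·D = 24x⁶ + 72x⁵ − 48x⁴ + 40x³. Remainder: 24x⁵ + 69x⁴ − 36x³ + 117x² − 52x + 28.
Step 3: lead(24x⁵ + 69x⁴ − 36x³ + 117x² − 52x + 28) ÷ lead(D) = 24x⁵ ÷ −3x³ = −8x². Subtract (−8x²)·D = 24x⁵ + 72x⁴ − 48x³ + 40x². Remainder: −3x⁴ + 12x³ + 77x² − 52x + 28.
Step 4: lead(−3x⁴ + 12x³ + 77x² − 52x + 28) ÷ lead(D) = −3x⁴ ÷ −3x³ = x. Subtract (x)·D = −3x⁴ − 9x³ + 6x² − 5x. Remainder: 21x³ + 71x² − 47x + 28.
Step 5: lead(21x³ + 71x² − 47x + 28) ÷ lead(D) = 21x³ ÷ −3x³ = −7. Subtract (−7)·D = 21x³ + 63x² − 42x + 35. Remainder: 8x² − 5x − 7.

Q(x) = x⁴ − 8x³ − 8x² + x − 7; R(x) = 8x² − 5x − 7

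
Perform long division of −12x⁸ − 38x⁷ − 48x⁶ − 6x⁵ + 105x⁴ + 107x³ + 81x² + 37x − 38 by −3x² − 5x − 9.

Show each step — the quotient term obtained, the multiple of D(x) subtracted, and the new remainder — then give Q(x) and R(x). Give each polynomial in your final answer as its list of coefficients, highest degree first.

Step 1: lead(−12x⁸ − 38x⁷ − 48x⁶ − 6x⁵ + 105x⁴ + 107x³ + 81x² + 37x − 38) ÷ lead(D) = −12x⁸ ÷ −3x² = 4x⁶. Subtract (4x⁶)·D = −12x⁸ − 20x⁷ − 36x⁶. Remainder: −18x⁷ − 12x⁶ − 6x⁵ + 105x⁴ + 107x³ + 81x² + 37x − 38.
Step 2: lead(−18x⁷ − 12x⁶ − 6x⁵ + 105x⁴ + 107x³ + 81x² + 37x − 38) ÷ lead(D) = −18x⁷ ÷ −3x² = 6x⁵. Subtract (6x⁵)·D = −18x⁷ − 30x⁶ − 54x⁵. Remainder: 18x⁶ + 48x⁵ + 105x⁴ + 107x³ + 81x² + 37x − 38.
Step 3: lead(18x⁶ + 48x⁵ + 105x⁴ + 107x³ + 81x² + 37x − 38) ÷ lead(D) = 18x⁶ ÷ −3x² = −6x⁴. Subtract (−6x⁴)·D = 18x⁶ + 30x⁵ + 54x⁴. Remainder: 18x⁵ + 51x⁴ + 107x³ + 81x² + 37x − 38.
Step 4: lead(18x⁵ + 51x⁴ + 107x³ + 81x² + 37x − 38) ÷ lead(D) = 18x⁵ ÷ −3x² = −6x³. Subtract (−6x³)·D = 18x⁵ + 30x⁴ + 54x³. Remainder: 21x⁴ + 53x³ + 81x² + 37x − 38.
Step 5: lead(21x⁴ + 53x³ + 81x² + 37x − 38) ÷ lead(D) = 21x⁴ ÷ −3x² = −7x². Subtract (−7x²)·D = 21x⁴ + 35x³ + 63x². Remainder: 18x³ + 18x² + 37x − 38.
Step 6: lead(18x³ + 18x² + 37x − 38) ÷ lead(D) = 18x³ ÷ −3x² = −6x. Subtract (−6x)·D = 18x³ + 30x² + 54x. Remainder: −12x² − 17x − 38.
Step 7: lead(−12x² − 17x − 38) ÷ lead(D) = −12x² ÷ −3x² = 4. Subtract (4)·D = −12x² − 20x − 36. Remainder: 3x − 2.

Q = [4, 6, -6, -6, -7, -6, 4]; R = [3, -2]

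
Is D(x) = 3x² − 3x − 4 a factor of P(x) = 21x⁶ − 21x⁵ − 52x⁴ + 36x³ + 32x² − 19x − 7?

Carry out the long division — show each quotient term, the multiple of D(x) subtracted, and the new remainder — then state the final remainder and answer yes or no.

Step 1: lead(21x⁶ − 21x⁵ − 52x⁴ + 36x³ + 32x² − 19x − 7) ÷ lead(D) = 21x⁶ ÷ 3x² = 7x⁴. Subtract (7x⁴)·D = 21x⁶ − 21x⁵ − 28x⁴. Remainder: −24x⁴ + 36x³ + 32x² − 19x − 7.
Step 2: lead(−24x⁴ + 36x³ + 32x² − 19x − 7) ÷ lead(D) = −24x⁴ ÷ 3x² = −8x². Subtract (−8x²)·D = −24x⁴ + 24x³ + 32x². Remainder: 12x³ − 19x − 7.
Step 3: lead(12x³ − 19x − 7) ÷ lead(D) = 12x³ ÷ 3x² = 4x. Subtract (4x)·D = 12x³ − 12x² − 16x. Remainder: 12x² − 3x − 7.
Step 4: lead(12x² − 3x − 7) ÷ lead(D) = 12x² ÷ 3x² = 4. Subtract (4)·D = 12x² − 12x − 16. Remainder: 9x + 9.

R(x) = 9x + 9, so D(x) is not a factor of P(x). no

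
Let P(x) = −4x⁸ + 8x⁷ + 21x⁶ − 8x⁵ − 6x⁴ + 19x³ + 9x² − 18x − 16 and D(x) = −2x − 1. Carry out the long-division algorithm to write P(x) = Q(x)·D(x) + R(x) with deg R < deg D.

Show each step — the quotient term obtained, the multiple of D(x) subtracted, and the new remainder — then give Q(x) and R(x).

Step 1: lead(−4x⁸ + 8x⁷ + 21x⁶ − 8x⁵ − 6x⁴ + 19x³ + 9x² − 18x − 16) ÷ lead(D) = −4x⁸ ÷ −2x = 2x⁷. Subtract (2x⁷)·D = −4x⁸ − 2x⁷. Remainder: 10x⁷ + 21x⁶ − 8x⁵ − 6x⁴ + 19x³ + 9x² − 18x − 16.
Step 2: lead(10x⁷ + 21x⁶ − 8x⁵ − 6x⁴ + 19x³ + 9x² − 18x − 16) ÷ lead(D) = 10x⁷ ÷ −2x = −5x⁶. Subtract (−5x⁶)·D = 10x⁷ + 5x⁶. Remainder: 16x⁶ − 8x⁵ − 6x⁴ + 19x³ + 9x² − 18x − 16.
Step 3: lead(16x⁶ − 8x⁵ − 6x⁴ + 19x³ + 9x² − 18x − 16) ÷ lead(D) = 16x⁶ ÷ −2x = −8x⁵. Subtract (−8x⁵)·D = 16x⁶ + 8x⁵. Remainder: −16x⁵ − 6x⁴ + 19x³ + 9x² − 18x − 16.
Step 4: lead(−16x⁵ − 6x⁴ + 19x³ + 9x² − 18x − 16) ÷ lead(D) = −16x⁵ ÷ −2x = 8x⁴. Subtract (8x⁴)·D = −16x⁵ − 8x⁴. Remainder: 2x⁴ + 19x³ + 9x² − 18x − 16.
Step 5: lead(2x⁴ + 19x³ + 9x² − 18x − 16) ÷ lead(D) = 2x⁴ ÷ −2x = −x³. Subtract (−x³)·D = 2x⁴ + x³. Remainder: 18x³ + 9x² − 18x − 16.
Step 6: lead(18x³ + 9x² − 18x − 16) ÷ lead(D) = 18x³ ÷ −2x = −9x². Subtract (−9x²)·D = 18x³ + 9x². Remainder: −18x − 16.
Step 7: lead(−18x − 16) ÷ lead(D) = −18x ÷ −2x = 9. Subtract (9)·D = −18x − 9. Remainder: −7.

Q(x) = 2x⁷ − 5x⁶ − 8x⁵ + 8x⁴ − x³ − 9x² + 9; R(x) = −7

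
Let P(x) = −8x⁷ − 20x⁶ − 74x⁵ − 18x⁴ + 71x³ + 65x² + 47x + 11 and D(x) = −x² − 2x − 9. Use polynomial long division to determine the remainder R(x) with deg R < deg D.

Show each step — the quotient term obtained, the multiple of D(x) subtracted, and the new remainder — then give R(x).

R(x) = 2

Step 1: lead(−8x⁷ − 20x⁶ − 74x⁵ − 18x⁴ + 71x³ + 65x² + 47x + 11) ÷ lead(D) = −8x⁷ ÷ −x² = 8x⁵. Subtract (8x⁵)·D = −8x⁷ − 16x⁶ − 72x⁵. Remainder: −4x⁶ − 2x⁵ − 18x⁴ + 71x³ + 65x² + 47x + 11.
Step 2: lead(−4x⁶ − 2x⁵ − 18x⁴ + 71x³ + 65x² + 47x + 11) ÷ lead(D) = −4x⁶ ÷ −x² = 4x⁴. Subtract (4x⁴)·D = −4x⁶ − 8x⁵ − 36x⁴. Remainder: 6x⁵ + 18x⁴ + 71x³ + 65x² + 47x + 11.
Step 3: lead(6x⁵ + 18x⁴ + 71x³ + 65x² + 47x + 11) ÷ lead(D) = 6x⁵ ÷ −x² = −6x³. Subtract (−6x³)·D = 6x⁵ + 12x⁴ + 54x³. Remainder: 6x⁴ + 17x³ + 65x² + 47x + 11.
Step 4: lead(6x⁴ + 17x³ + 65x² + 47x + 11) ÷ lead(D) = 6x⁴ ÷ −x² = −6x². Subtract (−6x²)·D = 6x⁴ + 12x³ + 54x². Remainder: 5x³ + 11x² + 47x + 11.
Step 5: lead(5x³ + 11x² + 47x + 11) ÷ lead(D) = 5x³ ÷ −x² = −5x. Subtract (−5x)·D = 5x³ + 10x² + 45x. Remainder: x² + 2x + 11.
Step 6: lead(x² + 2x + 11) ÷ lead(D) = x² ÷ −x² = −1. Subtract (−1)·D = x² + 2x + 9. Remainder: 2.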